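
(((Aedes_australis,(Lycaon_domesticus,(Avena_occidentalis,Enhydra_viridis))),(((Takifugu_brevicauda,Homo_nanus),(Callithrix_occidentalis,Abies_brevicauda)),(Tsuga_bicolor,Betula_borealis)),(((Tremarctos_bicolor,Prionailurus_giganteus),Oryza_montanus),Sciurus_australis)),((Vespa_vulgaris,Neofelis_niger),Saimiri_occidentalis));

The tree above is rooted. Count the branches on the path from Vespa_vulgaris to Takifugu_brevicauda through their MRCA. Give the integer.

The MRCA of Vespa_vulgaris and Takifugu_brevicauda is the root of the tree.
From Vespa_vulgaris up to that node: 3 branches. From Takifugu_brevicauda up to the same node: 5 branches. Total: 3 + 5 = 8.

8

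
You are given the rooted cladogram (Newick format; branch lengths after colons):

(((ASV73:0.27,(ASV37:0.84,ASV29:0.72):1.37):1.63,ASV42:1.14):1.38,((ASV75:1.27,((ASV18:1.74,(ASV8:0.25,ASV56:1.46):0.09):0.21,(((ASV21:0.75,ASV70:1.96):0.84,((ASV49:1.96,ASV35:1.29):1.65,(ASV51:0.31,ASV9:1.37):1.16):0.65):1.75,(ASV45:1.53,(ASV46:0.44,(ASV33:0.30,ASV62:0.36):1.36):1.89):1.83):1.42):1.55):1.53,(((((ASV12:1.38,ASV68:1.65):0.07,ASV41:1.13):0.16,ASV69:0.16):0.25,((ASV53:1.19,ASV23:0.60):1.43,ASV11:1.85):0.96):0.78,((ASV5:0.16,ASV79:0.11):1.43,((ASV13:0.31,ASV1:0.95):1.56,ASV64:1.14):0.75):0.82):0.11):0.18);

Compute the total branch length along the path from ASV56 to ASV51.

The path runs ASV56 → … → MRCA → … → ASV51; the MRCA is the node subtending ((ASV18,(ASV8,ASV56)),(((ASV21,ASV70),((ASV49,ASV35),(ASV51,ASV9))),(ASV45,(ASV46,(ASV33,ASV62))))).
Branch lengths along that path: 1.46 + 0.09 + 0.21 + 1.42 + 1.75 + 0.65 + 1.16 + 0.31 = 7.05.

7.05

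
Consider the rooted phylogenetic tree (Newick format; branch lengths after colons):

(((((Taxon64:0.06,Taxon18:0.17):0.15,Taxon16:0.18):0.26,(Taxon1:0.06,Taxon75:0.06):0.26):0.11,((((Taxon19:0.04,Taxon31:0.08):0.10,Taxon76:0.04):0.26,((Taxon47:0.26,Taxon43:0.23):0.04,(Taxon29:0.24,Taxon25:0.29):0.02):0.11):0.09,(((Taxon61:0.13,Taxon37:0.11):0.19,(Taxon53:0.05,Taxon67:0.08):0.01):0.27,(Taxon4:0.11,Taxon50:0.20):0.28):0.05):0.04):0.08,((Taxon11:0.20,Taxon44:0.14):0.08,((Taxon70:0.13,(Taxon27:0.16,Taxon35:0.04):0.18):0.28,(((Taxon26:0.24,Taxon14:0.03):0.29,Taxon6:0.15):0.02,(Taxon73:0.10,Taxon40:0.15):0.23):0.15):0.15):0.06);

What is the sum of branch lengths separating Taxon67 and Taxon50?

The path runs Taxon67 → … → MRCA → … → Taxon50; the MRCA is the node subtending (((Taxon61,Taxon37),(Taxon53,Taxon67)),(Taxon4,Taxon50)).
Branch lengths along that path: 0.08 + 0.01 + 0.27 + 0.28 + 0.20 = 0.84.

0.84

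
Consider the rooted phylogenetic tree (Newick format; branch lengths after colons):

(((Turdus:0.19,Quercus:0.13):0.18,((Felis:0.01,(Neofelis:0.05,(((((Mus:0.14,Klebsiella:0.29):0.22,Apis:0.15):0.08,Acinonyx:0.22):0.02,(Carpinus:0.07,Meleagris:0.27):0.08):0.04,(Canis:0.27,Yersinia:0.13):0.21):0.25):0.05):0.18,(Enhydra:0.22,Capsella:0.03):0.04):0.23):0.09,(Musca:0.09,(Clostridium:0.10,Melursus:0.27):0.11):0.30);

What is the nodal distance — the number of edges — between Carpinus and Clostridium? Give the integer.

The MRCA of Carpinus and Clostridium is the root of the tree.
From Carpinus up to that node: 8 branches. From Clostridium up to the same node: 3 branches. Total: 8 + 3 = 11.

11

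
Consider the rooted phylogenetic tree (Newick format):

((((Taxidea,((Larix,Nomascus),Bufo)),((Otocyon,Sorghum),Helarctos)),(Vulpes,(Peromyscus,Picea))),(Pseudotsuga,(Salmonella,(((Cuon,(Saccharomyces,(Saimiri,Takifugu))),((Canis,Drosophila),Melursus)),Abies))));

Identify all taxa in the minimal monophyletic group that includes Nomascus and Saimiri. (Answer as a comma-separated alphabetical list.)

Abies, Bufo, Canis, Cuon, Drosophila, Helarctos, Larix, Melursus, Nomascus, Otocyon, Peromyscus, Picea, Pseudotsuga, Saccharomyces, Saimiri, Salmonella, Sorghum, Takifugu, Taxidea, Vulpes

Tracing Nomascus: it sits inside (Larix,Nomascus).
Tracing Saimiri: it sits inside (Saimiri,Takifugu).
The smallest clade enclosing both is the whole tree (their MRCA is the root), so the answer is all 20 tips in alphabetical order.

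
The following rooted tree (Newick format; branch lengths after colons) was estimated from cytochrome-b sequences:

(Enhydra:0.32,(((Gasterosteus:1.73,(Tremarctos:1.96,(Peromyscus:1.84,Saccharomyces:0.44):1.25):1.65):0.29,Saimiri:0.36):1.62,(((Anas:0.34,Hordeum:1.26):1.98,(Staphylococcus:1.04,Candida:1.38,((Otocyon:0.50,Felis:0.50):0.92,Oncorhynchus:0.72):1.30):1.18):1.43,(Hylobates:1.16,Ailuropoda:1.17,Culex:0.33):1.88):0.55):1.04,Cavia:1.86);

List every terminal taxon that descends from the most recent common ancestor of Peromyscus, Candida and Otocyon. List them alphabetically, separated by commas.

Ailuropoda, Anas, Candida, Culex, Felis, Gasterosteus, Hordeum, Hylobates, Oncorhynchus, Otocyon, Peromyscus, Saccharomyces, Saimiri, Staphylococcus, Tremarctos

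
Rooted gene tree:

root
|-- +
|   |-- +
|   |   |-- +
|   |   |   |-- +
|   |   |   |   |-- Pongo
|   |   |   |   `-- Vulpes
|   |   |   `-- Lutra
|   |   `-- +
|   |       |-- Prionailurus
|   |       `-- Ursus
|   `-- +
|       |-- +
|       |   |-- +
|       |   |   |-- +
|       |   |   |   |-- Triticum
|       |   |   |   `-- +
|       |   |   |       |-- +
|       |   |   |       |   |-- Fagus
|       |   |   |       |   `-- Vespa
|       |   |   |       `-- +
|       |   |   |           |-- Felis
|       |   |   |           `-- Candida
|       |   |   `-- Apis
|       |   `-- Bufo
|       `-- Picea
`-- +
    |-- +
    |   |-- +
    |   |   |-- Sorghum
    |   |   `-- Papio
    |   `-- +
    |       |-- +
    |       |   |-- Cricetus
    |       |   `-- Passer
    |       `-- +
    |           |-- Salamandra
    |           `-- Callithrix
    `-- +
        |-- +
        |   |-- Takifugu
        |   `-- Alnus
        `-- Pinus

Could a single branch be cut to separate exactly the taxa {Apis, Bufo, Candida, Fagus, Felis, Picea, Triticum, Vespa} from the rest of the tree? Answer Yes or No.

Yes

The most recent common ancestor of these taxa subtends ((((Triticum,((Fagus,Vespa),(Felis,Candida))),Apis),Bufo),Picea).
That clade has exactly 8 tips — every listed taxon and nothing else — so the group is monophyletic.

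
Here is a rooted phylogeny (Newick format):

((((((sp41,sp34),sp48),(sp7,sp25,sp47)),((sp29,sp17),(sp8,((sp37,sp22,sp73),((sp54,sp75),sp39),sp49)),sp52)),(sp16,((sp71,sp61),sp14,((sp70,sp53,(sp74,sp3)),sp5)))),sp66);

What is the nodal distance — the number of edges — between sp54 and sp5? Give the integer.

11

The MRCA of sp54 and sp5 is the node subtending (((((sp41,sp34),sp48),(sp7,sp25,sp47)),((sp29,sp17),(sp8,((sp37,sp22,sp73),((sp54,sp75),sp39),sp49)),sp52)),(sp16,((sp71,sp61),sp14,((sp70,sp53,(sp74,sp3)),sp5)))).
From sp54 up to that node: 7 branches. From sp5 up to the same node: 4 branches. Total: 7 + 4 = 11.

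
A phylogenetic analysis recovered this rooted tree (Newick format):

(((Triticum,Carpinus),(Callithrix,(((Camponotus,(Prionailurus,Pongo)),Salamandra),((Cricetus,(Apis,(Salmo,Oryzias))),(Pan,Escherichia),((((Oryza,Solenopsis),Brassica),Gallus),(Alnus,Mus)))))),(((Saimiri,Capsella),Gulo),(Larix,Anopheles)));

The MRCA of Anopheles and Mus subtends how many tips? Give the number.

24

The MRCA of Anopheles and Mus is the root, so the clade is the entire tree.
That clade contains 24 terminal taxa: Alnus, Anopheles, Apis, Brassica, Callithrix, Camponotus, Capsella, Carpinus, Cricetus, Escherichia, Gallus, Gulo, Larix, Mus, Oryza, Oryzias, Pan, Pongo, Prionailurus, Saimiri, Salamandra, Salmo, Solenopsis, Triticum.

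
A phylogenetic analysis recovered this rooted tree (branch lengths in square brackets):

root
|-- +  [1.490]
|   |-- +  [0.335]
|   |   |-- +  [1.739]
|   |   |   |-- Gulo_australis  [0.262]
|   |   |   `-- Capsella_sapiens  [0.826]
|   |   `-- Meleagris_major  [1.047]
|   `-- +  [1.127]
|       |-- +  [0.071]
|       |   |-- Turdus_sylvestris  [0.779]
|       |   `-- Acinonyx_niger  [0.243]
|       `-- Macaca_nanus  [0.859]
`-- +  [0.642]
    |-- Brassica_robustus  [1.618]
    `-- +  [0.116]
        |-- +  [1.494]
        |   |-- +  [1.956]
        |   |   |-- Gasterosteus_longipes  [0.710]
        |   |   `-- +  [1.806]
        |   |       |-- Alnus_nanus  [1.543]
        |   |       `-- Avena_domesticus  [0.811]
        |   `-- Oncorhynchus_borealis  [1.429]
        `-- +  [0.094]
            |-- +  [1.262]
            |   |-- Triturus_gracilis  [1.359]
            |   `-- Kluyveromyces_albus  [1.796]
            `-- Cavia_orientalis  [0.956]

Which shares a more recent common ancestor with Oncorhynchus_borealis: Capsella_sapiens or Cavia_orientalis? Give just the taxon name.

Cavia_orientalis

The MRCA of Oncorhynchus_borealis and Cavia_orientalis subtends (((Gasterosteus_longipes,(Alnus_nanus,Avena_domesticus)),Oncorhynchus_borealis),((Triturus_gracilis,Kluyveromyces_albus),Cavia_orientalis)) (7 taxa).
The MRCA of Oncorhynchus_borealis and Capsella_sapiens is the root, subtending the entire tree (14 taxa).
The first is nested inside the second, so Oncorhynchus_borealis shares a more recent common ancestor with Cavia_orientalis.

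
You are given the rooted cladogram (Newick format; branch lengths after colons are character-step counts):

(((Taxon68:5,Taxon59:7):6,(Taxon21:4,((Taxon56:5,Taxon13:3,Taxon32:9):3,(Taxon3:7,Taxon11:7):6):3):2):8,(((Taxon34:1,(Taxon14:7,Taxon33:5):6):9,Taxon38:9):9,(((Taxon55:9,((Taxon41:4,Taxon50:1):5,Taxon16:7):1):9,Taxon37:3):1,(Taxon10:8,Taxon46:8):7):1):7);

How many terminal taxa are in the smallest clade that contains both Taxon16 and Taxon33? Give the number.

The MRCA of Taxon16 and Taxon33 is the node subtending (((Taxon34,(Taxon14,Taxon33)),Taxon38),(((Taxon55,((Taxon41,Taxon50),Taxon16)),Taxon37),(Taxon10,Taxon46))).
That clade contains 11 terminal taxa: Taxon10, Taxon14, Taxon16, Taxon33, Taxon34, Taxon37, Taxon38, Taxon41, Taxon46, Taxon50, Taxon55.

11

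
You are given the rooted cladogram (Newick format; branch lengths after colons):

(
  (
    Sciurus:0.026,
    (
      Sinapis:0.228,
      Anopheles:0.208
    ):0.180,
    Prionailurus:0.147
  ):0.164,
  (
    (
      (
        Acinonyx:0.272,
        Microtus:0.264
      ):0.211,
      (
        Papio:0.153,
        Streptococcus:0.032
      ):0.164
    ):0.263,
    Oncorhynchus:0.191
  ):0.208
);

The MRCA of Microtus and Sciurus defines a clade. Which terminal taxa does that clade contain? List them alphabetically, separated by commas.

Tracing Microtus: it sits inside (Acinonyx,Microtus).
Tracing Sciurus: it sits inside (Sciurus,(Sinapis,Anopheles),Prionailurus).
The smallest clade enclosing both is the whole tree (their MRCA is the root), so the answer is all 9 tips in alphabetical order.

Acinonyx, Anopheles, Microtus, Oncorhynchus, Papio, Prionailurus, Sciurus, Sinapis, Streptococcus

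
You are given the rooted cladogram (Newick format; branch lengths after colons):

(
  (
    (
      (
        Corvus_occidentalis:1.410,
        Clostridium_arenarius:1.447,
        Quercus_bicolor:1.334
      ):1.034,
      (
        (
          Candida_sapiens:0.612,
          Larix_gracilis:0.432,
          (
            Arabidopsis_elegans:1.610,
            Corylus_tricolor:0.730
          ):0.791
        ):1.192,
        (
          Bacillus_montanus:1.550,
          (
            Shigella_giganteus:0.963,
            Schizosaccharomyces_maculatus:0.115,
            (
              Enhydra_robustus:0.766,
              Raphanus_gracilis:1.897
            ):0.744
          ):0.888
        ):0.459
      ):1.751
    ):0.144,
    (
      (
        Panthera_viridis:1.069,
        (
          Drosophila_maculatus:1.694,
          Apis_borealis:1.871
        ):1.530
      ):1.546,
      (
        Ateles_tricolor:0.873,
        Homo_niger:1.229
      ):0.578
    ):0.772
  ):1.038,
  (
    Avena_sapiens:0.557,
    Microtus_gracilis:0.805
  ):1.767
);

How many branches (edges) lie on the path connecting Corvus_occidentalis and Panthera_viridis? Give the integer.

6

The MRCA of Corvus_occidentalis and Panthera_viridis is the node subtending (((Corvus_occidentalis,Clostridium_arenarius,Quercus_bicolor),((Candida_sapiens,Larix_gracilis,(Arabidopsis_elegans,Corylus_tricolor)),(Bacillus_montanus,(Shigella_giganteus,Schizosaccharomyces_maculatus,(Enhydra_robustus,Raphanus_gracilis))))),((Panthera_viridis,(Drosophila_maculatus,Apis_borealis)),(Ateles_tricolor,Homo_niger))).
From Corvus_occidentalis up to that node: 3 branches. From Panthera_viridis up to the same node: 3 branches. Total: 3 + 3 = 6.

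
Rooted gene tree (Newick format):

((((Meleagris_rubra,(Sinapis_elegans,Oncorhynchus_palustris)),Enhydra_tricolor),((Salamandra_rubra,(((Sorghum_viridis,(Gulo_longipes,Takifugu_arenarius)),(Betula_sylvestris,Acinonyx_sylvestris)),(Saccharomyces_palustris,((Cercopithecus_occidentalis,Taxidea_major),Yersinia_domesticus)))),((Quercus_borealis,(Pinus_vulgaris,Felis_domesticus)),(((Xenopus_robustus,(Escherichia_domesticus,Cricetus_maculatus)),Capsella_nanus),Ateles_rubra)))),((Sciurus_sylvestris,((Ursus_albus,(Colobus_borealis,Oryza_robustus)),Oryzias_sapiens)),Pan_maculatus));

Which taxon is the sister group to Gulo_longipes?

Gulo_longipes attaches to the tree at the node subtending (Gulo_longipes,Takifugu_arenarius).
The other lineage descending from that same node — the sister group — is the single tip Takifugu_arenarius.

Takifugu_arenarius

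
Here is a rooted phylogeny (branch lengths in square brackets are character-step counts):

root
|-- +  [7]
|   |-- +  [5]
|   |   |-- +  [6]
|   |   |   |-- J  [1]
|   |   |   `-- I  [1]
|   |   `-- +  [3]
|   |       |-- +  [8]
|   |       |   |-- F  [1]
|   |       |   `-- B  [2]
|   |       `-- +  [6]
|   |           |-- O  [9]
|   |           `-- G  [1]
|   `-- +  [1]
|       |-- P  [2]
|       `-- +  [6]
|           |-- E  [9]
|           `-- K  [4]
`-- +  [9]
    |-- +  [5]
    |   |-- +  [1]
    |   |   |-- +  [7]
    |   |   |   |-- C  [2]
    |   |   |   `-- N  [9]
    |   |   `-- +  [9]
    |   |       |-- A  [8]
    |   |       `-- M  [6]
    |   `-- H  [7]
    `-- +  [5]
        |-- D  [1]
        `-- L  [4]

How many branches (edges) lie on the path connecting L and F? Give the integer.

The MRCA of L and F is the root of the tree.
From L up to that node: 3 branches. From F up to the same node: 5 branches. Total: 3 + 5 = 8.

8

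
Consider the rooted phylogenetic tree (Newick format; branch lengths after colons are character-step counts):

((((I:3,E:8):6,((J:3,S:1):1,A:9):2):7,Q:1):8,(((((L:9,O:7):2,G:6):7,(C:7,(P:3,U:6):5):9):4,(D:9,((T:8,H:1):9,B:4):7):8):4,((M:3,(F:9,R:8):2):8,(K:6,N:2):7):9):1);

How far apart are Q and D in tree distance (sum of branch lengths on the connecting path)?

31

The path runs Q → … → MRCA → … → D; the MRCA is the root of the tree.
Branch lengths along that path: 1 + 8 + 1 + 4 + 8 + 9 = 31.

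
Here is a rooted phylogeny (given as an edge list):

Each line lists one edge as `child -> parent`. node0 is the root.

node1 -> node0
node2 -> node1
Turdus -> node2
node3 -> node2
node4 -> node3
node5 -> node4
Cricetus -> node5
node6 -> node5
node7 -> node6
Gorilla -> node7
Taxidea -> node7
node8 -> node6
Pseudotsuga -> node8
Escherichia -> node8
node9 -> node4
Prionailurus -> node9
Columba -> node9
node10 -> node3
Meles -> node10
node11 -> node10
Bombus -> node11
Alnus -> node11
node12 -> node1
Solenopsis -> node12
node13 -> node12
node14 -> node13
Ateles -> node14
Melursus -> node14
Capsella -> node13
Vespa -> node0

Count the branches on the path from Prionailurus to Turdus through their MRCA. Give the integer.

5

The MRCA of Prionailurus and Turdus is the node subtending (Turdus,(((Cricetus,((Gorilla,Taxidea),(Pseudotsuga,Escherichia))),(Prionailurus,Columba)),(Meles,(Bombus,Alnus)))).
From Prionailurus up to that node: 4 branches. From Turdus up to the same node: 1 branch. Total: 4 + 1 = 5.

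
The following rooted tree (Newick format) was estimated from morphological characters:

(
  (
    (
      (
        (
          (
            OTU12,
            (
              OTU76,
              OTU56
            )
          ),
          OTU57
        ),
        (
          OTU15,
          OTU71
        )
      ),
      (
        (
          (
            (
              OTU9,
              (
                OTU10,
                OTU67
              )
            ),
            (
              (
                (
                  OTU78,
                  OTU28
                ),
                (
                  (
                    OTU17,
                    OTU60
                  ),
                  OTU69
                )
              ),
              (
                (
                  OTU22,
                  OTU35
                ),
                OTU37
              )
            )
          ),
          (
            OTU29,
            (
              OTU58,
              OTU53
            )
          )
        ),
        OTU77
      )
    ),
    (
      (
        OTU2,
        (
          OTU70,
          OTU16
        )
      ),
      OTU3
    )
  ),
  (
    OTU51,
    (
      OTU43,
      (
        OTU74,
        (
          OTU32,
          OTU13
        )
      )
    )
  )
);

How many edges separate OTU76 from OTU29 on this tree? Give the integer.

The MRCA of OTU76 and OTU29 is the node subtending ((((OTU12,(OTU76,OTU56)),OTU57),(OTU15,OTU71)),((((OTU9,(OTU10,OTU67)),(((OTU78,OTU28),((OTU17,OTU60),OTU69)),((OTU22,OTU35),OTU37))),(OTU29,(OTU58,OTU53))),OTU77)).
From OTU76 up to that node: 5 branches. From OTU29 up to the same node: 4 branches. Total: 5 + 4 = 9.

9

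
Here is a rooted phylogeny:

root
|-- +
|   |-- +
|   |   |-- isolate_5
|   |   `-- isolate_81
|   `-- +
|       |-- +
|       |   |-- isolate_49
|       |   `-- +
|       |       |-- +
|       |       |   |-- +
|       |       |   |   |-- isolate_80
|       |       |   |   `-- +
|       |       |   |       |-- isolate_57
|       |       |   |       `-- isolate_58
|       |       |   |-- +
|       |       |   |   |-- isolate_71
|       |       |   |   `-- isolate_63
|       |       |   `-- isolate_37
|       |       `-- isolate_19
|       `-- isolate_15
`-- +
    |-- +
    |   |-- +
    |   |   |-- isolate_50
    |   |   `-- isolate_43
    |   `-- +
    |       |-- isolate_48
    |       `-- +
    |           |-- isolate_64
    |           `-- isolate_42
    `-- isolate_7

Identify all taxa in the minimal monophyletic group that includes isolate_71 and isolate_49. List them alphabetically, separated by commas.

isolate_19, isolate_37, isolate_49, isolate_57, isolate_58, isolate_63, isolate_71, isolate_80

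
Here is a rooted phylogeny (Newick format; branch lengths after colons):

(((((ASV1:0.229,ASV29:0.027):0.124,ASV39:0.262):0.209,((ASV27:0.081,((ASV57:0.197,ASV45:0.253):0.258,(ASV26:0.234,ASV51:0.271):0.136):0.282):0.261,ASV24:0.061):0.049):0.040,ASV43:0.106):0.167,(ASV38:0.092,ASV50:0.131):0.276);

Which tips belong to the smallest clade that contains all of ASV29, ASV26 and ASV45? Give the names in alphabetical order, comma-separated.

ASV1, ASV24, ASV26, ASV27, ASV29, ASV39, ASV45, ASV51, ASV57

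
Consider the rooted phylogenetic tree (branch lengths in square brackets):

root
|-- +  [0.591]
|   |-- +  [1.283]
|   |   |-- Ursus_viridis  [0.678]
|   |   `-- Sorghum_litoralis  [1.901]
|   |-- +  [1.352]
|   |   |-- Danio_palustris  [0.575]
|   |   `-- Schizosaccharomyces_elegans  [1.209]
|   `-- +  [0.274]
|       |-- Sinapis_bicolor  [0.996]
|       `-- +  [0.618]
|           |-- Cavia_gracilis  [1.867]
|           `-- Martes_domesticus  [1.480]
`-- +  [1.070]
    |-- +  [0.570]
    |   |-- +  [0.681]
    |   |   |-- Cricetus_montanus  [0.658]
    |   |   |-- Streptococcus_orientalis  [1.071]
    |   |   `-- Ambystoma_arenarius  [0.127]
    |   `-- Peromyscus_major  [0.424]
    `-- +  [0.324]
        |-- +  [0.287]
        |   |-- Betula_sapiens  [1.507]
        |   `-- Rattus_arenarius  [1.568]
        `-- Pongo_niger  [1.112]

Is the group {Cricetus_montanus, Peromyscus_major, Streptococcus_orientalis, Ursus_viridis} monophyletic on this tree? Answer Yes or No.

The MRCA of the listed taxa is the root, so the smallest clade containing them is the whole tree.
That clade also contains Ambystoma_arenarius, Betula_sapiens, Cavia_gracilis, Danio_palustris, Martes_domesticus, Pongo_niger, Rattus_arenarius, Schizosaccharomyces_elegans, Sinapis_bicolor, Sorghum_litoralis, which are not in the proposed group, so the group is not monophyletic.

No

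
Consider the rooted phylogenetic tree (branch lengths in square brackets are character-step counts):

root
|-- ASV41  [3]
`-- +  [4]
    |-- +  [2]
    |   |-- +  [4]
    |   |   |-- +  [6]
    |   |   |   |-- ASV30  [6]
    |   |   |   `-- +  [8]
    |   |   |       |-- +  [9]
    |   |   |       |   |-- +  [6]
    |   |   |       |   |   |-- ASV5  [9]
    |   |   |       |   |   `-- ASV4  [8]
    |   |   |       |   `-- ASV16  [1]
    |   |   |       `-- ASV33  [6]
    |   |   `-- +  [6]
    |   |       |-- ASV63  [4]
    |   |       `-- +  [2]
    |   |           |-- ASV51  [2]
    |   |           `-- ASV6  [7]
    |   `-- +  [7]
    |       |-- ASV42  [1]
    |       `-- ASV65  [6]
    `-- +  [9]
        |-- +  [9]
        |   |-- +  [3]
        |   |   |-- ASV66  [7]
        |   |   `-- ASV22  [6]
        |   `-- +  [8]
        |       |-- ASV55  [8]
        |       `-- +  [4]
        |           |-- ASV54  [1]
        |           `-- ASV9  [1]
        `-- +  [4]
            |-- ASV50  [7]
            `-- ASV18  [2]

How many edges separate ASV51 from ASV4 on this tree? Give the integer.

The MRCA of ASV51 and ASV4 is the node subtending ((ASV30,(((ASV5,ASV4),ASV16),ASV33)),(ASV63,(ASV51,ASV6))).
From ASV51 up to that node: 3 branches. From ASV4 up to the same node: 5 branches. Total: 3 + 5 = 8.

8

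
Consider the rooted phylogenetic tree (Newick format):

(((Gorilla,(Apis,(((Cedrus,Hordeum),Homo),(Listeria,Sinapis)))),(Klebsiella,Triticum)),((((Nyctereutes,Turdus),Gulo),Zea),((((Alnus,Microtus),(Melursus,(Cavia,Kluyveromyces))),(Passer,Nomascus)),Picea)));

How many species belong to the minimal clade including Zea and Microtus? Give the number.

12

The MRCA of Zea and Microtus is the node subtending ((((Nyctereutes,Turdus),Gulo),Zea),((((Alnus,Microtus),(Melursus,(Cavia,Kluyveromyces))),(Passer,Nomascus)),Picea)).
That clade contains 12 terminal taxa: Alnus, Cavia, Gulo, Kluyveromyces, Melursus, Microtus, Nomascus, Nyctereutes, Passer, Picea, Turdus, Zea.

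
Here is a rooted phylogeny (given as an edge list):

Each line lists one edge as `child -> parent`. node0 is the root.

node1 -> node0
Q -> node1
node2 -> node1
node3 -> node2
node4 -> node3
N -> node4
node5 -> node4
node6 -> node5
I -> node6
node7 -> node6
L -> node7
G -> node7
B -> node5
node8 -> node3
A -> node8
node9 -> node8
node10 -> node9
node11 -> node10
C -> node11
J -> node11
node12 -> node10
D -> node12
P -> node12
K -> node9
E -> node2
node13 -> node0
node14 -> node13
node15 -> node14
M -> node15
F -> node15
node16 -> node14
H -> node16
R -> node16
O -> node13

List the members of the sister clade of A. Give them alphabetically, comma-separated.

C, D, J, K, P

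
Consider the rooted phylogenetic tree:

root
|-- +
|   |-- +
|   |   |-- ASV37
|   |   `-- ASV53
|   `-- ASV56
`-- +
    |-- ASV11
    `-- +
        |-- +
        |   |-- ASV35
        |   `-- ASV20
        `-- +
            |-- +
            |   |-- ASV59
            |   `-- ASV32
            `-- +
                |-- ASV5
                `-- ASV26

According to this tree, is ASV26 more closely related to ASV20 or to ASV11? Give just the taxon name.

The MRCA of ASV26 and ASV20 subtends ((ASV35,ASV20),((ASV59,ASV32),(ASV5,ASV26))) (6 taxa).
The MRCA of ASV26 and ASV11 subtends (ASV11,((ASV35,ASV20),((ASV59,ASV32),(ASV5,ASV26)))) (7 taxa).
The first is nested inside the second, so ASV26 shares a more recent common ancestor with ASV20.

ASV20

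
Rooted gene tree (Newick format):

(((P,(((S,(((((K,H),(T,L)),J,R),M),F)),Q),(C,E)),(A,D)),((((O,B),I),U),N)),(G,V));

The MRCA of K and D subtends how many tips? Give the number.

The MRCA of K and D is the node subtending (P,(((S,(((((K,H),(T,L)),J,R),M),F)),Q),(C,E)),(A,D)).
That clade contains 15 terminal taxa: A, C, D, E, F, H, J, K, L, M, P, Q, R, S, T.

15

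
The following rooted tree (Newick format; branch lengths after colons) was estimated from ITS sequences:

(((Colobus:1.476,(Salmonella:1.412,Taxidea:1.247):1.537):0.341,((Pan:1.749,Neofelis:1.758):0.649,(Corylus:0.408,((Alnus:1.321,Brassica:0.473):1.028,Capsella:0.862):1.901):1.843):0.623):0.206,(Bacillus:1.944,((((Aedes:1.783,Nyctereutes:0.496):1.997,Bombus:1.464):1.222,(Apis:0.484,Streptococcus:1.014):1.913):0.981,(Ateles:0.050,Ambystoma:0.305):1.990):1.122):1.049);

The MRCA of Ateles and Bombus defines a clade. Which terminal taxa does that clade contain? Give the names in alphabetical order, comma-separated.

Tracing Ateles: it sits inside (Ateles,Ambystoma).
Tracing Bombus: it sits inside ((Aedes,Nyctereutes),Bombus).
The smallest clade enclosing both is ((((Aedes,Nyctereutes),Bombus),(Apis,Streptococcus)),(Ateles,Ambystoma)); the answer is its 7 terminal taxa in alphabetical order.

Aedes, Ambystoma, Apis, Ateles, Bombus, Nyctereutes, Streptococcus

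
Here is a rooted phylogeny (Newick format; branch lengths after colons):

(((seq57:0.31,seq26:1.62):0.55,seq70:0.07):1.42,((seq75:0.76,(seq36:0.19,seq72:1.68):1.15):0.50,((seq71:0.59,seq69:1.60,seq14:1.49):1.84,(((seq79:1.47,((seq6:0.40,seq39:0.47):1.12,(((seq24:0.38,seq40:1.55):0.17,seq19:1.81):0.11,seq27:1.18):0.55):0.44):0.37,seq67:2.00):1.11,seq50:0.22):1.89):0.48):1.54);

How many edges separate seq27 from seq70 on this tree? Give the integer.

The MRCA of seq27 and seq70 is the root of the tree.
From seq27 up to that node: 8 branches. From seq70 up to the same node: 2 branches. Total: 8 + 2 = 10.

10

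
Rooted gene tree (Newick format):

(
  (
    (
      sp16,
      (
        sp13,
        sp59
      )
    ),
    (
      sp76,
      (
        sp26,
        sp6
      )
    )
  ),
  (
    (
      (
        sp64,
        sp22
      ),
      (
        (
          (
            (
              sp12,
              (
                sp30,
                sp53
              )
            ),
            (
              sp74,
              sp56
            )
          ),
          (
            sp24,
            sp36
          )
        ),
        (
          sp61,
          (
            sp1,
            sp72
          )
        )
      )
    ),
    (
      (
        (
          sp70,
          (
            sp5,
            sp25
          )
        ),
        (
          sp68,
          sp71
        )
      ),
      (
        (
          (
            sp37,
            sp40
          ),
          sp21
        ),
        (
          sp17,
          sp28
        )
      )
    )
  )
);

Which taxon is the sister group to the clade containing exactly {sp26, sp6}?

The clade containing exactly {sp26, sp6} attaches to the tree at the node subtending (sp76,(sp26,sp6)).
The other lineage descending from that same node — the sister group — is the single tip sp76.

sp76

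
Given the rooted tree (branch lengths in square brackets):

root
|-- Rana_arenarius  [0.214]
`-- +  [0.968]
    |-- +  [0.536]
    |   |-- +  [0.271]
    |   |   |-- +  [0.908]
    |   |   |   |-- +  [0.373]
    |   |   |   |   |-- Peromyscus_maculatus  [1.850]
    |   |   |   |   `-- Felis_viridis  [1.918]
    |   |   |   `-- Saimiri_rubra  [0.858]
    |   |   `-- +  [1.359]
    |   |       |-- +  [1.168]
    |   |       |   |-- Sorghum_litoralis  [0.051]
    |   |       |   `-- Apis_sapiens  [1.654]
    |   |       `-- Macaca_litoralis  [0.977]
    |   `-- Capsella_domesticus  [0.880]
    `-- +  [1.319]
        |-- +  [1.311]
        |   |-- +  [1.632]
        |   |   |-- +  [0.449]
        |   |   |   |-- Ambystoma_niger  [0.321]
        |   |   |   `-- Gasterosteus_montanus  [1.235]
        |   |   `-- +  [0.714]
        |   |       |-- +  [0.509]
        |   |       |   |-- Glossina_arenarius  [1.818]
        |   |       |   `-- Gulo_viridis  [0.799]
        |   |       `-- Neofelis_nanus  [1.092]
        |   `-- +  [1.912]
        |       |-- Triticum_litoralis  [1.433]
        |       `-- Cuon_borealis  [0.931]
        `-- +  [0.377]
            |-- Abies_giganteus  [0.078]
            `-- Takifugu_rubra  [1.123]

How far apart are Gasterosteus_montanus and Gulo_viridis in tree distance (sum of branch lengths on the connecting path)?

3.706

The path runs Gasterosteus_montanus → … → MRCA → … → Gulo_viridis; the MRCA is the node subtending ((Ambystoma_niger,Gasterosteus_montanus),((Glossina_arenarius,Gulo_viridis),Neofelis_nanus)).
Branch lengths along that path: 1.235 + 0.449 + 0.714 + 0.509 + 0.799 = 3.706.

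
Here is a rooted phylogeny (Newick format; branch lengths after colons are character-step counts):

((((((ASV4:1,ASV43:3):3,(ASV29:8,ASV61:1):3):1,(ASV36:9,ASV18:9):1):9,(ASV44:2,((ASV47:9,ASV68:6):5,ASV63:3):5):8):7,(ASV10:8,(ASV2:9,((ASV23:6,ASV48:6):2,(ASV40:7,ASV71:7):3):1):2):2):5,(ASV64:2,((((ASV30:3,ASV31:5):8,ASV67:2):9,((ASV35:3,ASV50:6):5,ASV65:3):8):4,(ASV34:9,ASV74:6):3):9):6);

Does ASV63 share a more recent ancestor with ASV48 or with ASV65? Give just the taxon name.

The MRCA of ASV63 and ASV48 subtends (((((ASV4,ASV43),(ASV29,ASV61)),(ASV36,ASV18)),(ASV44,((ASV47,ASV68),ASV63))),(ASV10,(ASV2,((ASV23,ASV48),(ASV40,ASV71))))) (16 taxa).
The MRCA of ASV63 and ASV65 is the root, subtending the entire tree (25 taxa).
The first is nested inside the second, so ASV63 shares a more recent common ancestor with ASV48.

ASV48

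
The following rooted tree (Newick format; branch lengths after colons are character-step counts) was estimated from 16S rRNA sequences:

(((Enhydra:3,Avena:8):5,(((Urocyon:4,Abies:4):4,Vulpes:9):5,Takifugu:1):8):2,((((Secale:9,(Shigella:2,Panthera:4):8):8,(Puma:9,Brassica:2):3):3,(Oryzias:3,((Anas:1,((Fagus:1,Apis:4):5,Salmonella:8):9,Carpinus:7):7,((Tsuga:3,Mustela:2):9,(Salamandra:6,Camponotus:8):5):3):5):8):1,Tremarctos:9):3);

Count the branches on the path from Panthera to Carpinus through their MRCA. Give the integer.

The MRCA of Panthera and Carpinus is the node subtending (((Secale,(Shigella,Panthera)),(Puma,Brassica)),(Oryzias,((Anas,((Fagus,Apis),Salmonella),Carpinus),((Tsuga,Mustela),(Salamandra,Camponotus))))).
From Panthera up to that node: 4 branches. From Carpinus up to the same node: 4 branches. Total: 4 + 4 = 8.

8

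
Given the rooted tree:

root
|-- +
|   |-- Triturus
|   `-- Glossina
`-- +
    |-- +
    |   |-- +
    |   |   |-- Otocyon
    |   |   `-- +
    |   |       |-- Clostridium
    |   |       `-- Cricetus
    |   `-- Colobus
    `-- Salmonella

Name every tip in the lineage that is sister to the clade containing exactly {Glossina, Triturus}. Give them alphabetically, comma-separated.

Clostridium, Colobus, Cricetus, Otocyon, Salmonella

The clade containing exactly {Glossina, Triturus} attaches directly to the root of the tree.
The other lineage descending from that same node — the sister group — is (((Otocyon,(Clostridium,Cricetus)),Colobus),Salmonella); its 5 tips in alphabetical order are the answer.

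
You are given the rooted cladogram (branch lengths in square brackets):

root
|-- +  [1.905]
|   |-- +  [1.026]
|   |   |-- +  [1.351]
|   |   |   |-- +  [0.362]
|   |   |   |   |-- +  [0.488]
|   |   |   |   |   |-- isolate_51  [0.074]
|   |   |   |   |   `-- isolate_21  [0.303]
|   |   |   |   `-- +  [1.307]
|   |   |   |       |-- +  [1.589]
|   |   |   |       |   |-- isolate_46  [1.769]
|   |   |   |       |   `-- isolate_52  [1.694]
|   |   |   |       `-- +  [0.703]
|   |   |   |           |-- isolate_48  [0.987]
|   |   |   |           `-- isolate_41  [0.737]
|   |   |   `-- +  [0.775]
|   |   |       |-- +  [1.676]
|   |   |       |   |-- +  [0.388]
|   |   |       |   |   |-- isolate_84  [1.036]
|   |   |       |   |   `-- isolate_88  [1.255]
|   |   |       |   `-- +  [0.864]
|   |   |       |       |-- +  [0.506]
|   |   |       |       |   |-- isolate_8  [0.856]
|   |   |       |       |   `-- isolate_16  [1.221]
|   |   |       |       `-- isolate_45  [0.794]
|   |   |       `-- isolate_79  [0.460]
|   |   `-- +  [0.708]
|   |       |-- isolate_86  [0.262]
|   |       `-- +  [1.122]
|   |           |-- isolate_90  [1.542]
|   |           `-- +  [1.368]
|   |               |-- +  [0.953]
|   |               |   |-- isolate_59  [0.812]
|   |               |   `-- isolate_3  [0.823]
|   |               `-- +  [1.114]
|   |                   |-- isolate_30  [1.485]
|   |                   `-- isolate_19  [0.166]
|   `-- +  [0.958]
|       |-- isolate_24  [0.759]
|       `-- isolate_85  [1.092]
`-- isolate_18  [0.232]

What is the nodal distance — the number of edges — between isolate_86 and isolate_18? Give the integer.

5

The MRCA of isolate_86 and isolate_18 is the root of the tree.
From isolate_86 up to that node: 4 branches. From isolate_18 up to the same node: 1 branch. Total: 4 + 1 = 5.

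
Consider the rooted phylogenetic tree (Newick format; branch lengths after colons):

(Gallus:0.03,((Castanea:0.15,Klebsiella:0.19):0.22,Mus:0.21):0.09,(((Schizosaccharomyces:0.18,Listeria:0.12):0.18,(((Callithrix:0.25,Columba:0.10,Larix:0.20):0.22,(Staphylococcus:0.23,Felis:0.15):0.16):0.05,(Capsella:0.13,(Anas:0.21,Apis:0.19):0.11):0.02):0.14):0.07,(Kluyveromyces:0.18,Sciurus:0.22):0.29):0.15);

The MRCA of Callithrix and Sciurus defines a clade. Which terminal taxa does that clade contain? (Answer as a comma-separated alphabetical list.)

Anas, Apis, Callithrix, Capsella, Columba, Felis, Kluyveromyces, Larix, Listeria, Schizosaccharomyces, Sciurus, Staphylococcus

Tracing Callithrix: it sits inside (Callithrix,Columba,Larix).
Tracing Sciurus: it sits inside (Kluyveromyces,Sciurus).
The smallest clade enclosing both is (((Schizosaccharomyces,Listeria),(((Callithrix,Columba,Larix),(Staphylococcus,Felis)),(Capsella,(Anas,Apis)))),(Kluyveromyces,Sciurus)); the answer is its 12 terminal taxa in alphabetical order.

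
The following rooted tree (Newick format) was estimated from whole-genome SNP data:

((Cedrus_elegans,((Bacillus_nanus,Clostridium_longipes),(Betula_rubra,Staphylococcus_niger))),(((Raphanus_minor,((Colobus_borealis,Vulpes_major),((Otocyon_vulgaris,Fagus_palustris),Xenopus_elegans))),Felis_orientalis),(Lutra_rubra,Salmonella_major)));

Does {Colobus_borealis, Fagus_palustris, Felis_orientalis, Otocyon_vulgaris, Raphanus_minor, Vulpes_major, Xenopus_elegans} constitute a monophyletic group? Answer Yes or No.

Yes

The most recent common ancestor of these taxa subtends ((Raphanus_minor,((Colobus_borealis,Vulpes_major),((Otocyon_vulgaris,Fagus_palustris),Xenopus_elegans))),Felis_orientalis).
That clade has exactly 7 tips — every listed taxon and nothing else — so the group is monophyletic.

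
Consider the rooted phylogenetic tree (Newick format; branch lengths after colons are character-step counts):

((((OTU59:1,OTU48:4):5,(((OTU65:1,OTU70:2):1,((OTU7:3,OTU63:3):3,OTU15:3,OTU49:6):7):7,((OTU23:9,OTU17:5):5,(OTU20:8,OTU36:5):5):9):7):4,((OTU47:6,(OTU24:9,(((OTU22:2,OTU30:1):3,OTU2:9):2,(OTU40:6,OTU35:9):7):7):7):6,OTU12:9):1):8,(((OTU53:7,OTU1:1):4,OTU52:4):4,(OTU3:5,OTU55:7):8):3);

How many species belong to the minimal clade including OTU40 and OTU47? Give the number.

7

The MRCA of OTU40 and OTU47 is the node subtending (OTU47,(OTU24,(((OTU22,OTU30),OTU2),(OTU40,OTU35)))).
That clade contains 7 terminal taxa: OTU2, OTU22, OTU24, OTU30, OTU35, OTU40, OTU47.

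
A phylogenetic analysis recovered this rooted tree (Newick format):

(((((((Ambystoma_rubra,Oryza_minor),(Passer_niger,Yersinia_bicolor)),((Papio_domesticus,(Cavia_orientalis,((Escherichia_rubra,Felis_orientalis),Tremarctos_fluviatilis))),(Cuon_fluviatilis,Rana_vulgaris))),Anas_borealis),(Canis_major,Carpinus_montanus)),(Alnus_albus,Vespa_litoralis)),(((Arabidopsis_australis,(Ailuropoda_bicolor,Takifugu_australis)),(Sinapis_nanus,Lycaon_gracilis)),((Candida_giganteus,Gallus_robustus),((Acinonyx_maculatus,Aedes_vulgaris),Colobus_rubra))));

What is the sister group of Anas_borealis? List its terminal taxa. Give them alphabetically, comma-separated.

Anas_borealis attaches to the tree at the node subtending ((((Ambystoma_rubra,Oryza_minor),(Passer_niger,Yersinia_bicolor)),((Papio_domesticus,(Cavia_orientalis,((Escherichia_rubra,Felis_orientalis),Tremarctos_fluviatilis))),(Cuon_fluviatilis,Rana_vulgaris))),Anas_borealis).
The other lineage descending from that same node — the sister group — is (((Ambystoma_rubra,Oryza_minor),(Passer_niger,Yersinia_bicolor)),((Papio_domesticus,(Cavia_orientalis,((Escherichia_rubra,Felis_orientalis),Tremarctos_fluviatilis))),(Cuon_fluviatilis,Rana_vulgaris))); its 11 tips in alphabetical order are the answer.

Ambystoma_rubra, Cavia_orientalis, Cuon_fluviatilis, Escherichia_rubra, Felis_orientalis, Oryza_minor, Papio_domesticus, Passer_niger, Rana_vulgaris, Tremarctos_fluviatilis, Yersinia_bicolor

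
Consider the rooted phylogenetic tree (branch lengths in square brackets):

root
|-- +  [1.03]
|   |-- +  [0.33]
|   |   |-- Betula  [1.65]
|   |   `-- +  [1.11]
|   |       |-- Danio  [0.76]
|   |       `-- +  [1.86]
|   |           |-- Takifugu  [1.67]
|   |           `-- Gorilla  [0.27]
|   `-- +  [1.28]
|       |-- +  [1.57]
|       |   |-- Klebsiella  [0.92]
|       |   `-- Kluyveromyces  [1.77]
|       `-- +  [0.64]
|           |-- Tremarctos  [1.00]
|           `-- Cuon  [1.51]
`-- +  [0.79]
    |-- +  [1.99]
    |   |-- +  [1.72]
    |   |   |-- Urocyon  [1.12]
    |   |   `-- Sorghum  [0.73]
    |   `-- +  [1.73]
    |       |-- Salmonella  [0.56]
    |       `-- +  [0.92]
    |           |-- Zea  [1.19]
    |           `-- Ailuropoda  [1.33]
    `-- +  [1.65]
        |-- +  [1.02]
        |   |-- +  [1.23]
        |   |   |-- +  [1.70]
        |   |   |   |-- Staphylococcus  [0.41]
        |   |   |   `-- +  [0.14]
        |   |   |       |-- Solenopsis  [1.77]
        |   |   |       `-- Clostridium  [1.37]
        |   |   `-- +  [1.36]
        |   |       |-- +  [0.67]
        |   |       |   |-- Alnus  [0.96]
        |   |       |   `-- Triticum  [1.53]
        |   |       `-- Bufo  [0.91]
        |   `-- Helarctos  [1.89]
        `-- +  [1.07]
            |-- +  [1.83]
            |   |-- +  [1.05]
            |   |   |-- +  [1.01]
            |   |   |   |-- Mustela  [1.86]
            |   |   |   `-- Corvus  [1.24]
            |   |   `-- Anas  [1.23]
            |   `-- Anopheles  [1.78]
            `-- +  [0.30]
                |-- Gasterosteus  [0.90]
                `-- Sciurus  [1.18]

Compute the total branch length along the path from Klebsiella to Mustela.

14.06

The path runs Klebsiella → … → MRCA → … → Mustela; the MRCA is the root of the tree.
Branch lengths along that path: 0.92 + 1.57 + 1.28 + 1.03 + 0.79 + 1.65 + 1.07 + 1.83 + 1.05 + 1.01 + 1.86 = 14.06.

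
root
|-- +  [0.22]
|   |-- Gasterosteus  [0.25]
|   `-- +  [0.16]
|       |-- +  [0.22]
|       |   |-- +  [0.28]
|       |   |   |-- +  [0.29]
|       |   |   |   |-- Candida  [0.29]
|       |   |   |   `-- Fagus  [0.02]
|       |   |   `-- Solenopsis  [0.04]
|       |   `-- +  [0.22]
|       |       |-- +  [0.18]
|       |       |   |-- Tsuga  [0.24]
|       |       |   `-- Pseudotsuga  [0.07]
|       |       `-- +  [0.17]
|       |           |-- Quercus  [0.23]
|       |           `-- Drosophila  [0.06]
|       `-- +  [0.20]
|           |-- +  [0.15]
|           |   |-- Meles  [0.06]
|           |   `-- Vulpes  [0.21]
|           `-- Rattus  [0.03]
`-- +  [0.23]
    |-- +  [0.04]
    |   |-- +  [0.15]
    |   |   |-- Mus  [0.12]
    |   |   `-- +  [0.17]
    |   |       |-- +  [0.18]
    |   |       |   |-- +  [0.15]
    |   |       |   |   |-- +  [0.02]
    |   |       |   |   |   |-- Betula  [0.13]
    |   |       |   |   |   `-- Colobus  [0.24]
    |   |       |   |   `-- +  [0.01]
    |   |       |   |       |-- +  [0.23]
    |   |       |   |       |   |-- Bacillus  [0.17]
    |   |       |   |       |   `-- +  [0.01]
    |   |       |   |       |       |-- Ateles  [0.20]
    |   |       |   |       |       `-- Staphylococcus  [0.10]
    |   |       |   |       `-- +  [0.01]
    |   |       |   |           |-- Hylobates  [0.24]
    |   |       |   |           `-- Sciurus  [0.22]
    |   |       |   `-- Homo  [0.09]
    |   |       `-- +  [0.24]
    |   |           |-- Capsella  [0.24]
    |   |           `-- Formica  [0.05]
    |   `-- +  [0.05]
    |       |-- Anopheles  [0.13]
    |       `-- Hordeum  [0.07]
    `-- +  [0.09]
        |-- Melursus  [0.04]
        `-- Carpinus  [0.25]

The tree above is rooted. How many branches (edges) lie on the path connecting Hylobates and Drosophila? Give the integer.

The MRCA of Hylobates and Drosophila is the root of the tree.
From Hylobates up to that node: 9 branches. From Drosophila up to the same node: 6 branches. Total: 9 + 6 = 15.

15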